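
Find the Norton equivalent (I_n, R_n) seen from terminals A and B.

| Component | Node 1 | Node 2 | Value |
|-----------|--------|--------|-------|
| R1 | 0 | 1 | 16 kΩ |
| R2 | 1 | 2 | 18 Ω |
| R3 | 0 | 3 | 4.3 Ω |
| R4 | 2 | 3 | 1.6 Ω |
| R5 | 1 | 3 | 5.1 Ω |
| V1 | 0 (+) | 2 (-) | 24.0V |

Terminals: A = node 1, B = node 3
Find the Thévenin equivalent first; then I_n = V_th/R_th and R_n = R_th.
Step 1 — V_th is the open-circuit voltage V_A - V_B (nothing connected across the terminals).
Nodal analysis, taking node 2 as the 0 V reference.
Source V1 fixes V_0 = 24 V.
KCL at each unknown node (sum of currents leaving = 0; resistances in Ω):
  Node 1: (V_1 - 24)/16000 + (V_1 - 0)/18 + (V_1 - V_3)/5.1 = 0
  Node 3: (V_3 - 24)/4.3 + (V_3 - 0)/1.6 + (V_3 - V_1)/5.1 = 0
Collecting terms (coefficients in siemens):
  0.2517·V_1 - 0.1961·V_3 = 0.0015
  1.054·V_3 - 0.1961·V_1 = 5.581
Determinant D = (0.2517)(1.054) - (-0.1961)(-0.1961) = 0.2267
V_1 = [(0.0015)(1.054) - (-0.1961)(5.581)]/D = 4.833 V
V_3 = [(0.2517)(5.581) - (0.0015)(-0.1961)]/D = 6.197 V
V_th = V_1 - V_3 = 4.833 - 6.197 = -1.363 V
Step 2 — R_th: zero the source — replace V1 by a short circuit (node 2 merges into node 0) — and find the resistance seen between A (node 1) and B (node 3).
Reduce the network between node 1 (A) and node 3 (B) by series/parallel combination:
  Rp1 = R1 ‖ R2 (parallel, both between nodes 0 and 1) = 1/(1/16000 + 1/18) = 17.98 Ω
  Rp2 = R3 ‖ R4 (parallel, both between nodes 0 and 3) = 1/(1/4.3 + 1/1.6) = 1.166 Ω
  Rs1 = Rp1 + Rp2 (series, joined only at node 0) = 17.98 + 1.166 = 19.15 Ω
  Rp3 = R5 ‖ Rs1 (parallel, both between nodes 1 and 3) = 1/(1/5.1 + 1/19.15) = 4.027 Ω
R_th = 4.027 Ω
I_n = V_th/R_th = -1.363/4.027 = -0.3385 A, and R_n = R_th = 4.027 Ω

Final answer: I_n = -0.3385 A, R_n = 4.027 Ω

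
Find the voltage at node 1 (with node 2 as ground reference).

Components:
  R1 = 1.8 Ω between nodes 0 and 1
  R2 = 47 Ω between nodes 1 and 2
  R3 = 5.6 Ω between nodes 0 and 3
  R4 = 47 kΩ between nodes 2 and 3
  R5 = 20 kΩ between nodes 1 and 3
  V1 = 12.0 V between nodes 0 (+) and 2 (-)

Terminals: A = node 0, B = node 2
Nodal analysis, taking node 2 as the 0 V reference.
Source V1 fixes V_0 = 12 V.
KCL at each unknown node (sum of currents leaving = 0; resistances in Ω):
  Node 1: (V_1 - 12)/1.8 + (V_1 - 0)/47 + (V_1 - V_3)/20000 = 0
  Node 3: (V_3 - 12)/5.6 + (V_3 - 0)/47000 + (V_3 - V_1)/20000 = 0
Collecting terms (coefficients in siemens):
  0.5769·V_1 - 0.00005·V_3 = 6.667
  0.1786·V_3 - 0.00005·V_1 = 2.143
Determinant D = (0.5769)(0.1786) - (-0.00005)(-0.00005) = 0.1031
V_1 = [(6.667)(0.1786) - (-0.00005)(2.143)]/D = 11.56 V
V_3 = [(0.5769)(2.143) - (6.667)(-0.00005)]/D = 12 V
The requested potential is V_1 = 11.56 V.

Final answer: V_1 = 11.56 V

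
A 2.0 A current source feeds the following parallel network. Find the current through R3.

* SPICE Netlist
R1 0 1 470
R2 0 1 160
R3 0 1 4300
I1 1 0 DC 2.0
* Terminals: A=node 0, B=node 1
All resistors sit directly between nodes 0 and 1, so they are in parallel and share one voltage V; the full source current 2 A splits among them.
1/R_par = 1/470 + 1/160 + 1/4300 = 0.00861 S  =>  R_par = 116.1 Ω
V = I × R_par = 2 × 116.1 = 232.3 V
I_R3 = V/R3 = 232.3/4300 = 0.05402 A

Final answer: 0.05402 A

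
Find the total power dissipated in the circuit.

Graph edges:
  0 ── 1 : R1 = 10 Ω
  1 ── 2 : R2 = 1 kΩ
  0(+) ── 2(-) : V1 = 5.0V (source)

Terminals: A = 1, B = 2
Nodal analysis, taking node 2 as the 0 V reference.
Source V1 fixes V_0 = 5 V.
KCL at each unknown node (sum of currents leaving = 0; resistances in Ω):
  Node 1: (V_1 - 5)/10 + (V_1 - 0)/1000 = 0
Collecting terms: 0.101 × V_1 = 0.5  =>  V_1 = 4.95 V
Power in each resistor, P = (ΔV)²/R:
  P_R1 = (5 - 4.95)²/10 = 0.0002451 W
  P_R2 = (4.95 - 0)²/1000 = 0.02451 W
P_total = P_R1 + P_R2 = 0.02475 W

Final answer: 0.02475 W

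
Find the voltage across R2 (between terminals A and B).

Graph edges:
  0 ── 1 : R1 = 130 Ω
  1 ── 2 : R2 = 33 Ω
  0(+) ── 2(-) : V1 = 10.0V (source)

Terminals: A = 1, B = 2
R1 and R2 are in series across V1 (node 0 → node 1 → node 2), and the output A–B is taken across R2, so this is a voltage divider.
Series current: I = V1/(R1 + R2) = 10/(130 + 33) = 10/163 = 0.06135 A
V_R2 = I × R2 = V1 × R2/(R1 + R2) = 10 × 33/163 = 2.025 V

Final answer: 2.025 V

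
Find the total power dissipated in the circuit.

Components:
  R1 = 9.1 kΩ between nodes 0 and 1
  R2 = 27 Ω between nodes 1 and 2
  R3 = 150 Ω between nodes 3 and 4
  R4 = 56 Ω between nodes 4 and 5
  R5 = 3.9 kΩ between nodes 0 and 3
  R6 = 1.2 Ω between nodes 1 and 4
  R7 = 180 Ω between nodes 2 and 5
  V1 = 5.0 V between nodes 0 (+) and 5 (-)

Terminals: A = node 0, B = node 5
Nodal analysis, taking node 5 as the 0 V reference.
Source V1 fixes V_0 = 5 V.
KCL at each unknown node (sum of currents leaving = 0; resistances in Ω):
  Node 1: (V_1 - 5)/9100 + (V_1 - V_2)/27 + (V_1 - V_4)/1.2 = 0
  Node 2: (V_2 - V_1)/27 + (V_2 - 0)/180 = 0
  Node 3: (V_3 - V_4)/150 + (V_3 - 5)/3900 = 0
  Node 4: (V_4 - V_3)/150 + (V_4 - 0)/56 + (V_4 - V_1)/1.2 = 0
Collecting terms (coefficients in siemens):
  0.8705·V_1 - 0.03704·V_2 - 0.8333·V_4 = 0.0005495
  0.04259·V_2 - 0.03704·V_1 = 0
  0.006923·V_3 - 0.006667·V_4 = 0.001282
  0.8579·V_4 - 0.8333·V_1 - 0.006667·V_3 = 0
Solving these 4 simultaneous equations (Gaussian elimination) gives:
  V_1 = 0.07757 V, V_2 = 0.06745 V, V_3 = 0.2597 V, V_4 = 0.07737 V
Power in each resistor, P = (ΔV)²/R:
  P_R1 = (5 - 0.07757)²/9100 = 0.002663 W
  P_R2 = (0.07757 - 0.06745)²/27 = 0.000003792 W
  P_R3 = (0.2597 - 0.07737)²/150 = 0.0002216 W
  P_R4 = (0.07737 - 0)²/56 = 0.0001069 W
  P_R5 = (5 - 0.2597)²/3900 = 0.005762 W
  P_R6 = (0.07757 - 0.07737)²/1.2 = 0.00000003314 W
  P_R7 = (0.06745 - 0)²/180 = 0.00002528 W
P_total = P_R1 + P_R2 + P_R3 + P_R4 + P_R5 + P_R6 + P_R7 = 0.008782 W

Final answer: 0.008782 W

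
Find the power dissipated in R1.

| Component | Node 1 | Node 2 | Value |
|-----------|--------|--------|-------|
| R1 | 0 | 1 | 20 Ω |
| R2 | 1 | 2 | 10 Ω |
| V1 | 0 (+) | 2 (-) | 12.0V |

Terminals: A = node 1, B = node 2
Nodal analysis, taking node 2 as the 0 V reference.
Source V1 fixes V_0 = 12 V.
KCL at each unknown node (sum of currents leaving = 0; resistances in Ω):
  Node 1: (V_1 - 12)/20 + (V_1 - 0)/10 = 0
Collecting terms: 0.15 × V_1 = 0.6  =>  V_1 = 4 V
I_R1 = (V_0 - V_1)/R1 = (12 - 4)/20 = 0.4 A
P_R1 = I_R1² × R1 = (0.4)² × 20 = 3.2 W

Final answer: 3.2 W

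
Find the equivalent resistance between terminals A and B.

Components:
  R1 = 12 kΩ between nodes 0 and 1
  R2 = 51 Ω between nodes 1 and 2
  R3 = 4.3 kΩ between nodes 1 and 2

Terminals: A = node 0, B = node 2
Reduce the network between node 0 (A) and node 2 (B) by series/parallel combination:
  Rp1 = R2 ‖ R3 (parallel, both between nodes 1 and 2) = 1/(1/51 + 1/4300) = 50.4 Ω
  Rs1 = R1 + Rp1 (series, joined only at node 1) = 12000 + 50.4 = 12050 Ω
R_eq = 12.05 kΩ

Final answer: 12.05 kΩ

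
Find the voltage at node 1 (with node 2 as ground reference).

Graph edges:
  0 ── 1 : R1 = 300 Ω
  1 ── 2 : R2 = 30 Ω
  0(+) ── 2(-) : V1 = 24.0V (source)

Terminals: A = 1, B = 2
Nodal analysis, taking node 2 as the 0 V reference.
Source V1 fixes V_0 = 24 V.
KCL at each unknown node (sum of currents leaving = 0; resistances in Ω):
  Node 1: (V_1 - 24)/300 + (V_1 - 0)/30 = 0
Collecting terms: 0.03667 × V_1 = 0.08  =>  V_1 = 2.182 V
The requested potential is V_1 = 2.182 V.

Final answer: V_1 = 2.182 V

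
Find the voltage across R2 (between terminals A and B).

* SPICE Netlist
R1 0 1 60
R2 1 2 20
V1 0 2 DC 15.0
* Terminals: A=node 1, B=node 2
R1 and R2 are in series across V1 (node 0 → node 1 → node 2), and the output A–B is taken across R2, so this is a voltage divider.
Series current: I = V1/(R1 + R2) = 15/(60 + 20) = 15/80 = 0.1875 A
V_R2 = I × R2 = V1 × R2/(R1 + R2) = 15 × 20/80 = 3.75 V

Final answer: 3.75 V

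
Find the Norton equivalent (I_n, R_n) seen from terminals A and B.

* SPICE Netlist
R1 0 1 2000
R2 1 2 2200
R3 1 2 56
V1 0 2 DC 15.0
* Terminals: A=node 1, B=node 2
Find the Thévenin equivalent first; then I_n = V_th/R_th and R_n = R_th.
Step 1 — V_th is the open-circuit voltage V_A - V_B (nothing connected across the terminals).
Nodal analysis, taking node 2 as the 0 V reference.
Source V1 fixes V_0 = 15 V.
KCL at each unknown node (sum of currents leaving = 0; resistances in Ω):
  Node 1: (V_1 - 15)/2000 + (V_1 - 0)/2200 + (V_1 - 0)/56 = 0
Collecting terms: 0.01881 × V_1 = 0.0075  =>  V_1 = 0.3987 V
V_th = V_1 - V_2 = 0.3987 - 0 = 0.3987 V
Step 2 — R_th: zero the source — replace V1 by a short circuit (node 2 merges into node 0) — and find the resistance seen between A (node 1) and B (node 0).
Reduce the network between node 1 (A) and node 0 (B) by series/parallel combination:
  Rp1 = R1 ‖ R2 ‖ R3 (parallel, all between nodes 0 and 1) = 1/(1/2000 + 1/2200 + 1/56) = 53.16 Ω
R_th = 53.16 Ω
I_n = V_th/R_th = 0.3987/53.16 = 0.0075 A, and R_n = R_th = 53.16 Ω

Final answer: I_n = 0.0075 A, R_n = 53.16 Ω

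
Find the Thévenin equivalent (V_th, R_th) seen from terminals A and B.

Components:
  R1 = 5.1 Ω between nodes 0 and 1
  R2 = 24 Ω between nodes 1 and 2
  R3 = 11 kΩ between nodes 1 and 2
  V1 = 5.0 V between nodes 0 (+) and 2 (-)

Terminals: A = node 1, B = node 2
Step 1 — V_th is the open-circuit voltage V_A - V_B (nothing connected across the terminals).
Nodal analysis, taking node 2 as the 0 V reference.
Source V1 fixes V_0 = 5 V.
KCL at each unknown node (sum of currents leaving = 0; resistances in Ω):
  Node 1: (V_1 - 5)/5.1 + (V_1 - 0)/24 + (V_1 - 0)/11000 = 0
Collecting terms: 0.2378 × V_1 = 0.9804  =>  V_1 = 4.122 V
V_th = V_1 - V_2 = 4.122 - 0 = 4.122 V
Step 2 — R_th: zero the source — replace V1 by a short circuit (node 2 merges into node 0) — and find the resistance seen between A (node 1) and B (node 0).
Reduce the network between node 1 (A) and node 0 (B) by series/parallel combination:
  Rp1 = R1 ‖ R2 ‖ R3 (parallel, all between nodes 0 and 1) = 1/(1/5.1 + 1/24 + 1/11000) = 4.205 Ω
R_th = 4.205 Ω

Final answer: V_th = 4.122 V, R_th = 4.205 Ω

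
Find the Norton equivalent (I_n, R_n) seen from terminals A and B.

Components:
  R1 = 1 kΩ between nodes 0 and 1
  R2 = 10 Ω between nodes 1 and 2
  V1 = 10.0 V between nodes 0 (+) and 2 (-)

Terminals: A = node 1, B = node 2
Find the Thévenin equivalent first; then I_n = V_th/R_th and R_n = R_th.
Step 1 — V_th is the open-circuit voltage V_A - V_B (nothing connected across the terminals).
Nodal analysis, taking node 2 as the 0 V reference.
Source V1 fixes V_0 = 10 V.
KCL at each unknown node (sum of currents leaving = 0; resistances in Ω):
  Node 1: (V_1 - 10)/1000 + (V_1 - 0)/10 = 0
Collecting terms: 0.101 × V_1 = 0.01  =>  V_1 = 0.09901 V
V_th = V_1 - V_2 = 0.09901 - 0 = 0.09901 V
Step 2 — R_th: zero the source — replace V1 by a short circuit (node 2 merges into node 0) — and find the resistance seen between A (node 1) and B (node 0).
Reduce the network between node 1 (A) and node 0 (B) by series/parallel combination:
  Rp1 = R1 ‖ R2 (parallel, both between nodes 0 and 1) = 1/(1/1000 + 1/10) = 9.901 Ω
R_th = 9.901 Ω
I_n = V_th/R_th = 0.09901/9.901 = 0.01 A, and R_n = R_th = 9.901 Ω

Final answer: I_n = 0.01 A, R_n = 9.901 Ω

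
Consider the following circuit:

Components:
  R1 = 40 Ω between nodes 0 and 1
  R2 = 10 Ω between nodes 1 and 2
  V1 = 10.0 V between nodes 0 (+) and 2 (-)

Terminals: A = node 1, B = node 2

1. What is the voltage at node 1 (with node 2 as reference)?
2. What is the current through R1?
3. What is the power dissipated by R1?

Nodal analysis, taking node 2 as the 0 V reference.
Source V1 fixes V_0 = 10 V.
KCL at each unknown node (sum of currents leaving = 0; resistances in Ω):
  Node 1: (V_1 - 10)/40 + (V_1 - 0)/10 = 0
Collecting terms: 0.125 × V_1 = 0.25  =>  V_1 = 2 V
Part 1:
  Read off the nodal solution: V_1 = 2 V
Part 2:
  I_R1 = (V_0 - V_1)/R1 = (10 - 2)/40 = 0.2 A
  Magnitude: I_R1 = 0.2 A
Part 3:
  I_R1 = (V_0 - V_1)/R1 = (10 - 2)/40 = 0.2 A
  P_R1 = I_R1² × R1 = (0.2)² × 40 = 1.6 W

Final answers:
1. V_1 = 2 V
2. I_R1 = 0.2 A
3. P_R1 = 1.6 W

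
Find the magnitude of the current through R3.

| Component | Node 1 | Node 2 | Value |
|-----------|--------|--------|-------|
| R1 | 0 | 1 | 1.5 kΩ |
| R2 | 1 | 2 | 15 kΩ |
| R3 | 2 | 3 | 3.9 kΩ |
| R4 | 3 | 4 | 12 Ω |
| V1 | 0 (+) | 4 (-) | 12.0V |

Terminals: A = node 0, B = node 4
Nodal analysis, taking node 4 as the 0 V reference.
Source V1 fixes V_0 = 12 V.
KCL at each unknown node (sum of currents leaving = 0; resistances in Ω):
  Node 1: (V_1 - 12)/1500 + (V_1 - V_2)/15000 = 0
  Node 2: (V_2 - V_1)/15000 + (V_2 - V_3)/3900 = 0
  Node 3: (V_3 - V_2)/3900 + (V_3 - 0)/12 = 0
Collecting terms (coefficients in siemens):
  0.0007333·V_1 - 0.00006667·V_2 = 0.008
  0.0003231·V_2 - 0.00006667·V_1 - 0.0002564·V_3 = 0
  0.08359·V_3 - 0.0002564·V_2 = 0
Solving these 3 simultaneous equations (Gaussian elimination) gives:
  V_1 = 11.12 V, V_2 = 2.3 V, V_3 = 0.007055 V
I_R3 = (V_2 - V_3)/R3 = (2.3 - 0.007055)/3900 = 0.0005879 A
|I_R3| = 0.0005879 A

Final answer: |I_R3| = 0.0005879 A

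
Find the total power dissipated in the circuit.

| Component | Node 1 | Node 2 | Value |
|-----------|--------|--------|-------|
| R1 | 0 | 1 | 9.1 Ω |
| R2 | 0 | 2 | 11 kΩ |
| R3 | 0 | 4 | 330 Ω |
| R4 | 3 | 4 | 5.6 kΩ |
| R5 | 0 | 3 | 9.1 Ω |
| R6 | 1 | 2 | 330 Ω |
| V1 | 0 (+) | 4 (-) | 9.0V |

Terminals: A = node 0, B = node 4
Nodal analysis, taking node 4 as the 0 V reference.
Source V1 fixes V_0 = 9 V.
KCL at each unknown node (sum of currents leaving = 0; resistances in Ω):
  Node 1: (V_1 - 9)/9.1 + (V_1 - V_2)/330 = 0
  Node 2: (V_2 - 9)/11000 + (V_2 - V_1)/330 = 0
  Node 3: (V_3 - 0)/5600 + (V_3 - 9)/9.1 = 0
Collecting terms (coefficients in siemens):
  0.1129·V_1 - 0.00303·V_2 = 0.989
  0.003121·V_2 - 0.00303·V_1 = 0.0008182
  0.1101·V_3 = 0.989
Solving these 3 simultaneous equations (Gaussian elimination) gives:
  V_1 = 9 V, V_2 = 9 V, V_3 = 8.985 V
Power in each resistor, P = (ΔV)²/R:
  P_R1 = (9 - 9)²/9.1 = 0 W
  P_R2 = (9 - 9)²/11000 = 0 W
  P_R3 = (9 - 0)²/330 = 0.2455 W
  P_R4 = (8.985 - 0)²/5600 = 0.01442 W
  P_R5 = (9 - 8.985)²/9.1 = 0.00002343 W
  P_R6 = (9 - 9)²/330 = 0 W
P_total = P_R1 + P_R2 + P_R3 + P_R4 + P_R5 + P_R6 = 0.2599 W

Final answer: 0.2599 W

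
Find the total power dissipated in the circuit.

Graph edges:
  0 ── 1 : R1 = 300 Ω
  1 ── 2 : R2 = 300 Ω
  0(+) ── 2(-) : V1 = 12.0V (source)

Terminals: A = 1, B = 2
Nodal analysis, taking node 2 as the 0 V reference.
Source V1 fixes V_0 = 12 V.
KCL at each unknown node (sum of currents leaving = 0; resistances in Ω):
  Node 1: (V_1 - 12)/300 + (V_1 - 0)/300 = 0
Collecting terms: 0.006667 × V_1 = 0.04  =>  V_1 = 6 V
Power in each resistor, P = (ΔV)²/R:
  P_R1 = (12 - 6)²/300 = 0.12 W
  P_R2 = (6 - 0)²/300 = 0.12 W
P_total = P_R1 + P_R2 = 0.24 W

Final answer: 0.24 W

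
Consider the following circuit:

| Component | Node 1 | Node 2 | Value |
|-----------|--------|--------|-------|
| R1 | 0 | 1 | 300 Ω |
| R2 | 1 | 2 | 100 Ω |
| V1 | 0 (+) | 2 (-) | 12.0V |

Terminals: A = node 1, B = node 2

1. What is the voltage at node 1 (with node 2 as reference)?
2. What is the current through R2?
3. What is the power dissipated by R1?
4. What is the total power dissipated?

Nodal analysis, taking node 2 as the 0 V reference.
Source V1 fixes V_0 = 12 V.
KCL at each unknown node (sum of currents leaving = 0; resistances in Ω):
  Node 1: (V_1 - 12)/300 + (V_1 - 0)/100 = 0
Collecting terms: 0.01333 × V_1 = 0.04  =>  V_1 = 3 V
Part 1:
  Read off the nodal solution: V_1 = 3 V
Part 2:
  I_R2 = (V_1 - V_2)/R2 = (3 - 0)/100 = 0.03 A
  Magnitude: I_R2 = 0.03 A
Part 3:
  I_R1 = (V_0 - V_1)/R1 = (12 - 3)/300 = 0.03 A
  P_R1 = I_R1² × R1 = (0.03)² × 300 = 0.27 W
Part 4:
  Power in each resistor, P = (ΔV)²/R:
    P_R1 = (12 - 3)²/300 = 0.27 W
    P_R2 = (3 - 0)²/100 = 0.09 W
  P_total = P_R1 + P_R2 = 0.36 W

Final answers:
1. V_1 = 3 V
2. I_R2 = 0.03 A
3. P_R1 = 0.27 W
4. P_total = 0.36 W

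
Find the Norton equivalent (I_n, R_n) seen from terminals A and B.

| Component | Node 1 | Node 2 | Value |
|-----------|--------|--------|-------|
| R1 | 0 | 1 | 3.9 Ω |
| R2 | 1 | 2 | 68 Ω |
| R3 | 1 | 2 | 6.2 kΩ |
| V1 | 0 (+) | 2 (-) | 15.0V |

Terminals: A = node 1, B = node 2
Find the Thévenin equivalent first; then I_n = V_th/R_th and R_n = R_th.
Step 1 — V_th is the open-circuit voltage V_A - V_B (nothing connected across the terminals).
Nodal analysis, taking node 2 as the 0 V reference.
Source V1 fixes V_0 = 15 V.
KCL at each unknown node (sum of currents leaving = 0; resistances in Ω):
  Node 1: (V_1 - 15)/3.9 + (V_1 - 0)/68 + (V_1 - 0)/6200 = 0
Collecting terms: 0.2713 × V_1 = 3.846  =>  V_1 = 14.18 V
V_th = V_1 - V_2 = 14.18 - 0 = 14.18 V
Step 2 — R_th: zero the source — replace V1 by a short circuit (node 2 merges into node 0) — and find the resistance seen between A (node 1) and B (node 0).
Reduce the network between node 1 (A) and node 0 (B) by series/parallel combination:
  Rp1 = R1 ‖ R2 ‖ R3 (parallel, all between nodes 0 and 1) = 1/(1/3.9 + 1/68 + 1/6200) = 3.686 Ω
R_th = 3.686 Ω
I_n = V_th/R_th = 14.18/3.686 = 3.846 A, and R_n = R_th = 3.686 Ω

Final answer: I_n = 3.846 A, R_n = 3.686 Ω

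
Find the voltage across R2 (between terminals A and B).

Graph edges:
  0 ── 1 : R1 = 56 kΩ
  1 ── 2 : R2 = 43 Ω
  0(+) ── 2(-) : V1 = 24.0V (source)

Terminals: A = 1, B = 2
R1 and R2 are in series across V1 (node 0 → node 1 → node 2), and the output A–B is taken across R2, so this is a voltage divider.
Series current: I = V1/(R1 + R2) = 24/(56000 + 43) = 24/56040 = 0.0004282 A
V_R2 = I × R2 = V1 × R2/(R1 + R2) = 24 × 43/56040 = 0.01841 V

Final answer: 0.01841 V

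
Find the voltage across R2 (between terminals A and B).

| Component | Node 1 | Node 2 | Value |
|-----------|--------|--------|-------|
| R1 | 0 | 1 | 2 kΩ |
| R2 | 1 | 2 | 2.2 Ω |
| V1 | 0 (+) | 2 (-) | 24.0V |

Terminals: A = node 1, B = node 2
R1 and R2 are in series across V1 (node 0 → node 1 → node 2), and the output A–B is taken across R2, so this is a voltage divider.
Series current: I = V1/(R1 + R2) = 24/(2000 + 2.2) = 24/2002 = 0.01199 A
V_R2 = I × R2 = V1 × R2/(R1 + R2) = 24 × 2.2/2002 = 0.02637 V

Final answer: 0.02637 V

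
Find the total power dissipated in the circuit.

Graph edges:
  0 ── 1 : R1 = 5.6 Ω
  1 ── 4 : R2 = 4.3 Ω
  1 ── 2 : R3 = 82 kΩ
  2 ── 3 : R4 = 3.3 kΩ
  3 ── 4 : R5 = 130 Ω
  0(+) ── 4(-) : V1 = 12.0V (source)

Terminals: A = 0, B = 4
Nodal analysis, taking node 4 as the 0 V reference.
Source V1 fixes V_0 = 12 V.
KCL at each unknown node (sum of currents leaving = 0; resistances in Ω):
  Node 1: (V_1 - 12)/5.6 + (V_1 - 0)/4.3 + (V_1 - V_2)/82000 = 0
  Node 2: (V_2 - V_1)/82000 + (V_2 - V_3)/3300 = 0
  Node 3: (V_3 - V_2)/3300 + (V_3 - 0)/130 = 0
Collecting terms (coefficients in siemens):
  0.4111·V_1 - 0.0000122·V_2 = 2.143
  0.0003152·V_2 - 0.0000122·V_1 - 0.000303·V_3 = 0
  0.007995·V_3 - 0.000303·V_2 = 0
Solving these 3 simultaneous equations (Gaussian elimination) gives:
  V_1 = 5.212 V, V_2 = 0.2093 V, V_3 = 0.007931 V
Power in each resistor, P = (ΔV)²/R:
  P_R1 = (12 - 5.212)²/5.6 = 8.228 W
  P_R2 = (5.212 - 0)²/4.3 = 6.317 W
  P_R3 = (5.212 - 0.2093)²/82000 = 0.0003052 W
  P_R4 = (0.2093 - 0.007931)²/3300 = 0.00001228 W
  P_R5 = (0.007931 - 0)²/130 = 0.0000004839 W
P_total = P_R1 + P_R2 + P_R3 + P_R4 + P_R5 = 14.55 W

Final answer: 14.55 W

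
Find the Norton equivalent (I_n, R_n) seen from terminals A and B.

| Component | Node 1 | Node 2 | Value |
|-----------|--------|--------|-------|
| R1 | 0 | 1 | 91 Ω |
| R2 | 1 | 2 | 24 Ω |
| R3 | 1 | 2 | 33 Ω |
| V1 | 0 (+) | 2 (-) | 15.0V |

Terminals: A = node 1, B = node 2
Find the Thévenin equivalent first; then I_n = V_th/R_th and R_n = R_th.
Step 1 — V_th is the open-circuit voltage V_A - V_B (nothing connected across the terminals).
Nodal analysis, taking node 2 as the 0 V reference.
Source V1 fixes V_0 = 15 V.
KCL at each unknown node (sum of currents leaving = 0; resistances in Ω):
  Node 1: (V_1 - 15)/91 + (V_1 - 0)/24 + (V_1 - 0)/33 = 0
Collecting terms: 0.08296 × V_1 = 0.1648  =>  V_1 = 1.987 V
V_th = V_1 - V_2 = 1.987 - 0 = 1.987 V
Step 2 — R_th: zero the source — replace V1 by a short circuit (node 2 merges into node 0) — and find the resistance seen between A (node 1) and B (node 0).
Reduce the network between node 1 (A) and node 0 (B) by series/parallel combination:
  Rp1 = R1 ‖ R2 ‖ R3 (parallel, all between nodes 0 and 1) = 1/(1/91 + 1/24 + 1/33) = 12.05 Ω
R_th = 12.05 Ω
I_n = V_th/R_th = 1.987/12.05 = 0.1648 A, and R_n = R_th = 12.05 Ω

Final answer: I_n = 0.1648 A, R_n = 12.05 Ω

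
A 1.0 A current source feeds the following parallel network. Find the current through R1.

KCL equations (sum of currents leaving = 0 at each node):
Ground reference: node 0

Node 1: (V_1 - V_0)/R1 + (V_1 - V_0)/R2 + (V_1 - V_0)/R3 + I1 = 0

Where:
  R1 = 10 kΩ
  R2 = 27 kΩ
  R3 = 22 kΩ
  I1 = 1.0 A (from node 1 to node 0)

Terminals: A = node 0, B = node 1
All resistors sit directly between nodes 0 and 1, so they are in parallel and share one voltage V; the full source current 1 A splits among them.
1/R_par = 1/10000 + 1/27000 + 1/22000 = 0.0001825 S  =>  R_par = 5480 Ω
V = I × R_par = 1 × 5480 = 5480 V
I_R1 = V/R1 = 5480/10000 = 0.548 A

Final answer: 0.548 A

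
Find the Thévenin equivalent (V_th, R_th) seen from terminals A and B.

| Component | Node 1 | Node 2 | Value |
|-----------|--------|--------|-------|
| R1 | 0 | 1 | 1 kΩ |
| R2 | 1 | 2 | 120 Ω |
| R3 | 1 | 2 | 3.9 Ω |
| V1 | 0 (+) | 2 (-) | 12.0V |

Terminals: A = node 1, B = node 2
Step 1 — V_th is the open-circuit voltage V_A - V_B (nothing connected across the terminals).
Nodal analysis, taking node 2 as the 0 V reference.
Source V1 fixes V_0 = 12 V.
KCL at each unknown node (sum of currents leaving = 0; resistances in Ω):
  Node 1: (V_1 - 12)/1000 + (V_1 - 0)/120 + (V_1 - 0)/3.9 = 0
Collecting terms: 0.2657 × V_1 = 0.012  =>  V_1 = 0.04516 V
V_th = V_1 - V_2 = 0.04516 - 0 = 0.04516 V
Step 2 — R_th: zero the source — replace V1 by a short circuit (node 2 merges into node 0) — and find the resistance seen between A (node 1) and B (node 0).
Reduce the network between node 1 (A) and node 0 (B) by series/parallel combination:
  Rp1 = R1 ‖ R2 ‖ R3 (parallel, all between nodes 0 and 1) = 1/(1/1000 + 1/120 + 1/3.9) = 3.763 Ω
R_th = 3.763 Ω

Final answer: V_th = 0.04516 V, R_th = 3.763 Ω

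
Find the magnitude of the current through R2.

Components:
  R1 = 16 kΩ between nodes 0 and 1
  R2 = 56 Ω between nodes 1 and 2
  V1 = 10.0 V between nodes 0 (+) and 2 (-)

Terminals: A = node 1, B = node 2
Nodal analysis, taking node 2 as the 0 V reference.
Source V1 fixes V_0 = 10 V.
KCL at each unknown node (sum of currents leaving = 0; resistances in Ω):
  Node 1: (V_1 - 10)/16000 + (V_1 - 0)/56 = 0
Collecting terms: 0.01792 × V_1 = 0.000625  =>  V_1 = 0.03488 V
I_R2 = (V_1 - V_2)/R2 = (0.03488 - 0)/56 = 0.0006228 A
|I_R2| = 0.0006228 A

Final answer: |I_R2| = 0.0006228 A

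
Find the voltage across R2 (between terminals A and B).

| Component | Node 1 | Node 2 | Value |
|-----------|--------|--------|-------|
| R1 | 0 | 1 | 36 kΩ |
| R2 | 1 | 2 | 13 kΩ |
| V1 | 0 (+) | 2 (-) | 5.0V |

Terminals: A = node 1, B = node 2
R1 and R2 are in series across V1 (node 0 → node 1 → node 2), and the output A–B is taken across R2, so this is a voltage divider.
Series current: I = V1/(R1 + R2) = 5/(36000 + 13000) = 5/49000 = 0.000102 A
V_R2 = I × R2 = V1 × R2/(R1 + R2) = 5 × 13000/49000 = 1.327 V

Final answer: 1.327 V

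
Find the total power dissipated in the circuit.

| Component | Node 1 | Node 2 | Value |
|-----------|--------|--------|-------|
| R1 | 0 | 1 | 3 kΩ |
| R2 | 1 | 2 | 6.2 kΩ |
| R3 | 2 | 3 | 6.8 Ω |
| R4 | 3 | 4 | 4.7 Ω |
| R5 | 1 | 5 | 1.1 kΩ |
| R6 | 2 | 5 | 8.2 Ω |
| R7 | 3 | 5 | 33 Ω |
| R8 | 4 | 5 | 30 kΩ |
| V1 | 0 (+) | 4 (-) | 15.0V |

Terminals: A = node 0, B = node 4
Nodal analysis, taking node 4 as the 0 V reference.
Source V1 fixes V_0 = 15 V.
KCL at each unknown node (sum of currents leaving = 0; resistances in Ω):
  Node 1: (V_1 - 15)/3000 + (V_1 - V_2)/6200 + (V_1 - V_5)/1100 = 0
  Node 2: (V_2 - V_1)/6200 + (V_2 - V_3)/6.8 + (V_2 - V_5)/8.2 = 0
  Node 3: (V_3 - V_2)/6.8 + (V_3 - 0)/4.7 + (V_3 - V_5)/33 = 0
  Node 5: (V_5 - V_1)/1100 + (V_5 - V_2)/8.2 + (V_5 - V_3)/33 + (V_5 - 0)/30000 = 0
Collecting terms (coefficients in siemens):
  0.001404·V_1 - 0.0001613·V_2 - 0.0009091·V_5 = 0.005
  0.2692·V_2 - 0.0001613·V_1 - 0.1471·V_3 - 0.122·V_5 = 0
  0.3901·V_3 - 0.1471·V_2 - 0.0303·V_5 = 0
  0.1532·V_5 - 0.0009091·V_1 - 0.122·V_2 - 0.0303·V_3 = 0
Solving these 4 simultaneous equations (Gaussian elimination) gives:
  V_1 = 3.601 V, V_2 = 0.03627 V, V_3 = 0.01785 V, V_5 = 0.05377 V
Power in each resistor, P = (ΔV)²/R:
  P_R1 = (15 - 3.601)²/3000 = 0.04331 W
  P_R2 = (3.601 - 0.03627)²/6200 = 0.00205 W
  P_R3 = (0.03627 - 0.01785)²/6.8 = 0.00004991 W
  P_R4 = (0.01785 - 0)²/4.7 = 0.00006779 W
  P_R5 = (3.601 - 0.05377)²/1100 = 0.01144 W
  P_R6 = (0.03627 - 0.05377)²/8.2 = 0.00003735 W
  P_R7 = (0.01785 - 0.05377)²/33 = 0.00003911 W
  P_R8 = (0 - 0.05377)²/30000 = 0.00000009639 W
P_total = P_R1 + P_R2 + P_R3 + P_R4 + P_R5 + P_R6 + P_R7 + P_R8 = 0.057 W

Final answer: 0.057 W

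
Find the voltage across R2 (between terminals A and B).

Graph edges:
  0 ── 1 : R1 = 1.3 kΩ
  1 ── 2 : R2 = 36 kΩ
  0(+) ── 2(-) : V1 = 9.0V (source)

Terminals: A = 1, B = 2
R1 and R2 are in series across V1 (node 0 → node 1 → node 2), and the output A–B is taken across R2, so this is a voltage divider.
Series current: I = V1/(R1 + R2) = 9/(1300 + 36000) = 9/37300 = 0.0002413 A
V_R2 = I × R2 = V1 × R2/(R1 + R2) = 9 × 36000/37300 = 8.686 V

Final answer: 8.686 V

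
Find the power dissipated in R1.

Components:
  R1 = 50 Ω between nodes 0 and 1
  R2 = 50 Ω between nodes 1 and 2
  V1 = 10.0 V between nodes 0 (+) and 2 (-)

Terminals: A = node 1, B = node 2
Nodal analysis, taking node 2 as the 0 V reference.
Source V1 fixes V_0 = 10 V.
KCL at each unknown node (sum of currents leaving = 0; resistances in Ω):
  Node 1: (V_1 - 10)/50 + (V_1 - 0)/50 = 0
Collecting terms: 0.04 × V_1 = 0.2  =>  V_1 = 5 V
I_R1 = (V_0 - V_1)/R1 = (10 - 5)/50 = 0.1 A
P_R1 = I_R1² × R1 = (0.1)² × 50 = 0.5 W

Final answer: 0.5 W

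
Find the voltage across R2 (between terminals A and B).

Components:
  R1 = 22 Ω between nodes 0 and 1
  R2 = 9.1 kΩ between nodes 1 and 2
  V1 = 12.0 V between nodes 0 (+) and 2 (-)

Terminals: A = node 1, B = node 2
R1 and R2 are in series across V1 (node 0 → node 1 → node 2), and the output A–B is taken across R2, so this is a voltage divider.
Series current: I = V1/(R1 + R2) = 12/(22 + 9100) = 12/9122 = 0.001316 A
V_R2 = I × R2 = V1 × R2/(R1 + R2) = 12 × 9100/9122 = 11.97 V

Final answer: 11.97 V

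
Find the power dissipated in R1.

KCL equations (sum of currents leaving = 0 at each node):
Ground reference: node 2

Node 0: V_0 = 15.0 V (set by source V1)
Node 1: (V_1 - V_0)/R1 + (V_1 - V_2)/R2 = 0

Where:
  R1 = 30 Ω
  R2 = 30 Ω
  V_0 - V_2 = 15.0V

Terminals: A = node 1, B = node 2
Nodal analysis, taking node 2 as the 0 V reference.
Source V1 fixes V_0 = 15 V.
KCL at each unknown node (sum of currents leaving = 0; resistances in Ω):
  Node 1: (V_1 - 15)/30 + (V_1 - 0)/30 = 0
Collecting terms: 0.06667 × V_1 = 0.5  =>  V_1 = 7.5 V
I_R1 = (V_0 - V_1)/R1 = (15 - 7.5)/30 = 0.25 A
P_R1 = I_R1² × R1 = (0.25)² × 30 = 1.875 W

Final answer: 1.875 W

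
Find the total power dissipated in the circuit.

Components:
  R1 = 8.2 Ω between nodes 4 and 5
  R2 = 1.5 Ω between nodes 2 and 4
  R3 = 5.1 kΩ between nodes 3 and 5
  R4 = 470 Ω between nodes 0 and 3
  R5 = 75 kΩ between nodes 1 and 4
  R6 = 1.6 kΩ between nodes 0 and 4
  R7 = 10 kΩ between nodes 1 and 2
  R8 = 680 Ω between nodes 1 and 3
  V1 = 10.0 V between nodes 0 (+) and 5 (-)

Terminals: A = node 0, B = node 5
Nodal analysis, taking node 5 as the 0 V reference.
Source V1 fixes V_0 = 10 V.
KCL at each unknown node (sum of currents leaving = 0; resistances in Ω):
  Node 1: (V_1 - V_4)/75000 + (V_1 - V_2)/10000 + (V_1 - V_3)/680 = 0
  Node 2: (V_2 - V_4)/1.5 + (V_2 - V_1)/10000 = 0
  Node 3: (V_3 - 0)/5100 + (V_3 - 10)/470 + (V_3 - V_1)/680 = 0
  Node 4: (V_4 - 0)/8.2 + (V_4 - V_2)/1.5 + (V_4 - V_1)/75000 + (V_4 - 10)/1600 = 0
Collecting terms (coefficients in siemens):
  0.001584·V_1 - 0.0001·V_2 - 0.001471·V_3 - 0.00001333·V_4 = 0
  0.6668·V_2 - 0.0001·V_1 - 0.6667·V_4 = 0
  0.003794·V_3 - 0.001471·V_1 = 0.02128
  0.7893·V_4 - 0.00001333·V_1 - 0.6667·V_2 = 0.00625
Solving these 4 simultaneous equations (Gaussian elimination) gives:
  V_1 = 8.139 V, V_2 = 0.05967 V, V_3 = 8.762 V, V_4 = 0.05846 V
Power in each resistor, P = (ΔV)²/R:
  P_R1 = (0.05846 - 0)²/8.2 = 0.0004168 W
  P_R2 = (0.05967 - 0.05846)²/1.5 = 0.0000009792 W
  P_R3 = (8.762 - 0)²/5100 = 0.01505 W
  P_R4 = (10 - 8.762)²/470 = 0.00326 W
  P_R5 = (8.139 - 0.05846)²/75000 = 0.0008707 W
  P_R6 = (10 - 0.05846)²/1600 = 0.06177 W
  P_R7 = (8.139 - 0.05967)²/10000 = 0.006528 W
  P_R8 = (8.139 - 8.762)²/680 = 0.0005702 W
P_total = P_R1 + P_R2 + P_R3 + P_R4 + P_R5 + P_R6 + P_R7 + P_R8 = 0.08847 W

Final answer: 0.08847 W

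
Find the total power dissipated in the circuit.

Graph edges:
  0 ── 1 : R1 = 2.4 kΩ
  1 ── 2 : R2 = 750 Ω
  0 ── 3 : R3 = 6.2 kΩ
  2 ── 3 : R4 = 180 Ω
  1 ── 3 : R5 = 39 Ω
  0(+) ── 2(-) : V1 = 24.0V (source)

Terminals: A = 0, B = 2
Nodal analysis, taking node 2 as the 0 V reference.
Source V1 fixes V_0 = 24 V.
KCL at each unknown node (sum of currents leaving = 0; resistances in Ω):
  Node 1: (V_1 - 24)/2400 + (V_1 - 0)/750 + (V_1 - V_3)/39 = 0
  Node 3: (V_3 - 24)/6200 + (V_3 - 0)/180 + (V_3 - V_1)/39 = 0
Collecting terms (coefficients in siemens):
  0.02739·V_1 - 0.02564·V_3 = 0.01
  0.03136·V_3 - 0.02564·V_1 = 0.003871
Determinant D = (0.02739)(0.03136) - (-0.02564)(-0.02564) = 0.0002015
V_1 = [(0.01)(0.03136) - (-0.02564)(0.003871)]/D = 2.049 V
V_3 = [(0.02739)(0.003871) - (0.01)(-0.02564)]/D = 1.799 V
Power in each resistor, P = (ΔV)²/R:
  P_R1 = (24 - 2.049)²/2400 = 0.2008 W
  P_R2 = (2.049 - 0)²/750 = 0.005599 W
  P_R3 = (24 - 1.799)²/6200 = 0.0795 W
  P_R4 = (0 - 1.799)²/180 = 0.01798 W
  P_R5 = (2.049 - 1.799)²/39 = 0.001604 W
P_total = P_R1 + P_R2 + P_R3 + P_R4 + P_R5 = 0.3054 W

Final answer: 0.3054 W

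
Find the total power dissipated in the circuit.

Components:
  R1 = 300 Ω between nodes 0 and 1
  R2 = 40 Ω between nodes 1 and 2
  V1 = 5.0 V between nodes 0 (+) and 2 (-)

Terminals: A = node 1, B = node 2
Nodal analysis, taking node 2 as the 0 V reference.
Source V1 fixes V_0 = 5 V.
KCL at each unknown node (sum of currents leaving = 0; resistances in Ω):
  Node 1: (V_1 - 5)/300 + (V_1 - 0)/40 = 0
Collecting terms: 0.02833 × V_1 = 0.01667  =>  V_1 = 0.5882 V
Power in each resistor, P = (ΔV)²/R:
  P_R1 = (5 - 0.5882)²/300 = 0.06488 W
  P_R2 = (0.5882 - 0)²/40 = 0.008651 W
P_total = P_R1 + P_R2 = 0.07353 W

Final answer: 0.07353 W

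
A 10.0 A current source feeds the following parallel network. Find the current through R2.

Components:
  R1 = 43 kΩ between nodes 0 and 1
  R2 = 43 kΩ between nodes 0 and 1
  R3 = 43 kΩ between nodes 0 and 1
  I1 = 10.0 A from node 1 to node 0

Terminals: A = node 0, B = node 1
All resistors sit directly between nodes 0 and 1, so they are in parallel and share one voltage V; the full source current 10 A splits among them.
1/R_par = 1/43000 + 1/43000 + 1/43000 = 0.00006977 S  =>  R_par = 14330 Ω
V = I × R_par = 10 × 14330 = 143300 V
I_R2 = V/R2 = 143300/43000 = 3.333 A

Final answer: 3.333 A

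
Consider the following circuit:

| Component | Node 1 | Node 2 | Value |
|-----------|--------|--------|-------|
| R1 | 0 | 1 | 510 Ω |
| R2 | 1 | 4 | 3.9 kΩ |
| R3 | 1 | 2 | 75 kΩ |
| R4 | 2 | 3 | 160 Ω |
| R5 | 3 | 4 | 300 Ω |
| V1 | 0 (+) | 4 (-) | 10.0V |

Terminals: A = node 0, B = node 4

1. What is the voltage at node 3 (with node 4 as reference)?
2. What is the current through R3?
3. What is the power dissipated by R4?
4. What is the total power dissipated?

Nodal analysis, taking node 4 as the 0 V reference.
Source V1 fixes V_0 = 10 V.
KCL at each unknown node (sum of currents leaving = 0; resistances in Ω):
  Node 1: (V_1 - 10)/510 + (V_1 - 0)/3900 + (V_1 - V_2)/75000 = 0
  Node 2: (V_2 - V_1)/75000 + (V_2 - V_3)/160 = 0
  Node 3: (V_3 - V_2)/160 + (V_3 - 0)/300 = 0
Collecting terms (coefficients in siemens):
  0.002231·V_1 - 0.00001333·V_2 = 0.01961
  0.006263·V_2 - 0.00001333·V_1 - 0.00625·V_3 = 0
  0.009583·V_3 - 0.00625·V_2 = 0
Solving these 3 simultaneous equations (Gaussian elimination) gives:
  V_1 = 8.791 V, V_2 = 0.05359 V, V_3 = 0.03495 V
Part 1:
  Read off the nodal solution: V_3 = 0.03495 V
Part 2:
  I_R3 = (V_1 - V_2)/R3 = (8.791 - 0.05359)/75000 = 0.0001165 A
  Magnitude: I_R3 = 0.0001165 A
Part 3:
  I_R4 = (V_2 - V_3)/R4 = (0.05359 - 0.03495)/160 = 0.0001165 A
  P_R4 = I_R4² × R4 = (0.0001165)² × 160 = 0.000002172 W
Part 4:
  Power in each resistor, P = (ΔV)²/R:
    P_R1 = (10 - 8.791)²/510 = 0.002866 W
    P_R2 = (8.791 - 0)²/3900 = 0.01982 W
    P_R3 = (8.791 - 0.05359)²/75000 = 0.001018 W
    P_R4 = (0.05359 - 0.03495)²/160 = 0.000002172 W
    P_R5 = (0.03495 - 0)²/300 = 0.000004072 W
  P_total = P_R1 + P_R2 + P_R3 + P_R4 + P_R5 = 0.02371 W

Final answers:
1. V_3 = 0.03495 V
2. I_R3 = 0.0001165 A
3. P_R4 = 2.172e-06 W
4. P_total = 0.02371 W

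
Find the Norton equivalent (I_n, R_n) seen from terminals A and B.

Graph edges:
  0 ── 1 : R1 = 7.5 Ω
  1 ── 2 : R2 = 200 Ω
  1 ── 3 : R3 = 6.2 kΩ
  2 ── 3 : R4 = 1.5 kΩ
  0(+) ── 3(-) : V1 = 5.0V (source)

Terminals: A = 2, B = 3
Find the Thévenin equivalent first; then I_n = V_th/R_th and R_n = R_th.
Step 1 — V_th is the open-circuit voltage V_A - V_B (nothing connected across the terminals).
Nodal analysis, taking node 3 as the 0 V reference.
Source V1 fixes V_0 = 5 V.
KCL at each unknown node (sum of currents leaving = 0; resistances in Ω):
  Node 1: (V_1 - 5)/7.5 + (V_1 - V_2)/200 + (V_1 - 0)/6200 = 0
  Node 2: (V_2 - V_1)/200 + (V_2 - 0)/1500 = 0
Collecting terms (coefficients in siemens):
  0.1385·V_1 - 0.005·V_2 = 0.6667
  0.005667·V_2 - 0.005·V_1 = 0
Determinant D = (0.1385)(0.005667) - (-0.005)(-0.005) = 0.0007598
V_1 = [(0.6667)(0.005667) - (-0.005)(0)]/D = 4.972 V
V_2 = [(0.1385)(0) - (0.6667)(-0.005)]/D = 4.387 V
V_th = V_2 - V_3 = 4.387 - 0 = 4.387 V
Step 2 — R_th: zero the source — replace V1 by a short circuit (node 3 merges into node 0) — and find the resistance seen between A (node 2) and B (node 0).
Reduce the network between node 2 (A) and node 0 (B) by series/parallel combination:
  Rp1 = R1 ‖ R3 (parallel, both between nodes 0 and 1) = 1/(1/7.5 + 1/6200) = 7.491 Ω
  Rs1 = R2 + Rp1 (series, joined only at node 1) = 200 + 7.491 = 207.5 Ω
  Rp2 = R4 ‖ Rs1 (parallel, both between nodes 0 and 2) = 1/(1/1500 + 1/207.5) = 182.3 Ω
R_th = 182.3 Ω
I_n = V_th/R_th = 4.387/182.3 = 0.02407 A, and R_n = R_th = 182.3 Ω

Final answer: I_n = 0.02407 A, R_n = 182.3 Ω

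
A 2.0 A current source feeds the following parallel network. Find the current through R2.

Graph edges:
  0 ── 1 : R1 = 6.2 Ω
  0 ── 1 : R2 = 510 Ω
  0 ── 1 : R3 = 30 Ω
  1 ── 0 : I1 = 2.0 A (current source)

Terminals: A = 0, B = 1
All resistors sit directly between nodes 0 and 1, so they are in parallel and share one voltage V; the full source current 2 A splits among them.
1/R_par = 1/6.2 + 1/510 + 1/30 = 0.1966 S  =>  R_par = 5.087 Ω
V = I × R_par = 2 × 5.087 = 10.17 V
I_R2 = V/R2 = 10.17/510 = 0.01995 A

Final answer: 0.01995 A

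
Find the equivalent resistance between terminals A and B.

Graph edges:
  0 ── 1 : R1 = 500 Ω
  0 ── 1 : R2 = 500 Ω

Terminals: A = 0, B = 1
Reduce the network between node 0 (A) and node 1 (B) by series/parallel combination:
  Rp1 = R1 ‖ R2 (parallel, both between nodes 0 and 1) = 1/(1/500 + 1/500) = 250 Ω
R_eq = 250 Ω

Final answer: 250 Ω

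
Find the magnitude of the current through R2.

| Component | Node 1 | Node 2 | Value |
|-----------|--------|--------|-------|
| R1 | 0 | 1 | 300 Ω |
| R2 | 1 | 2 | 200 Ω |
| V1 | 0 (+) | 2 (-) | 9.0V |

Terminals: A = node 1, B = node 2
Nodal analysis, taking node 2 as the 0 V reference.
Source V1 fixes V_0 = 9 V.
KCL at each unknown node (sum of currents leaving = 0; resistances in Ω):
  Node 1: (V_1 - 9)/300 + (V_1 - 0)/200 = 0
Collecting terms: 0.008333 × V_1 = 0.03  =>  V_1 = 3.6 V
I_R2 = (V_1 - V_2)/R2 = (3.6 - 0)/200 = 0.018 A
|I_R2| = 0.018 A

Final answer: |I_R2| = 0.018 A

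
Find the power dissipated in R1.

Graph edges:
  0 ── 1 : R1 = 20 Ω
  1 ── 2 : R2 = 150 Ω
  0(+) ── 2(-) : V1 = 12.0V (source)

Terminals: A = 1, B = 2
Nodal analysis, taking node 2 as the 0 V reference.
Source V1 fixes V_0 = 12 V.
KCL at each unknown node (sum of currents leaving = 0; resistances in Ω):
  Node 1: (V_1 - 12)/20 + (V_1 - 0)/150 = 0
Collecting terms: 0.05667 × V_1 = 0.6  =>  V_1 = 10.59 V
I_R1 = (V_0 - V_1)/R1 = (12 - 10.59)/20 = 0.07059 A
P_R1 = I_R1² × R1 = (0.07059)² × 20 = 0.09965 W

Final answer: 0.09965 W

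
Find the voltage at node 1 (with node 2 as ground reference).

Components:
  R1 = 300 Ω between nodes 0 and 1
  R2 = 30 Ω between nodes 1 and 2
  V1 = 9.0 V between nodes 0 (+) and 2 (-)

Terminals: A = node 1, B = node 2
Nodal analysis, taking node 2 as the 0 V reference.
Source V1 fixes V_0 = 9 V.
KCL at each unknown node (sum of currents leaving = 0; resistances in Ω):
  Node 1: (V_1 - 9)/300 + (V_1 - 0)/30 = 0
Collecting terms: 0.03667 × V_1 = 0.03  =>  V_1 = 0.8182 V
The requested potential is V_1 = 0.8182 V.

Final answer: V_1 = 0.8182 V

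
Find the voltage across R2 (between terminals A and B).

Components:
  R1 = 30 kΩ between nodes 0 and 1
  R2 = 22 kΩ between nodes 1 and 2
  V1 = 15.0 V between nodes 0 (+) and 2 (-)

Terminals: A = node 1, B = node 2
R1 and R2 are in series across V1 (node 0 → node 1 → node 2), and the output A–B is taken across R2, so this is a voltage divider.
Series current: I = V1/(R1 + R2) = 15/(30000 + 22000) = 15/52000 = 0.0002885 A
V_R2 = I × R2 = V1 × R2/(R1 + R2) = 15 × 22000/52000 = 6.346 V

Final answer: 6.346 V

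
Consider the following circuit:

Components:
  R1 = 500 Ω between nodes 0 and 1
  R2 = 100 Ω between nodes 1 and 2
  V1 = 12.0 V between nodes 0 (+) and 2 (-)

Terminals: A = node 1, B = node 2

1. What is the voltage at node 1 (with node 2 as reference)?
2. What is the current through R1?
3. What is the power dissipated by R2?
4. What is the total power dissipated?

Nodal analysis, taking node 2 as the 0 V reference.
Source V1 fixes V_0 = 12 V.
KCL at each unknown node (sum of currents leaving = 0; resistances in Ω):
  Node 1: (V_1 - 12)/500 + (V_1 - 0)/100 = 0
Collecting terms: 0.012 × V_1 = 0.024  =>  V_1 = 2 V
Part 1:
  Read off the nodal solution: V_1 = 2 V
Part 2:
  I_R1 = (V_0 - V_1)/R1 = (12 - 2)/500 = 0.02 A
  Magnitude: I_R1 = 0.02 A
Part 3:
  I_R2 = (V_1 - V_2)/R2 = (2 - 0)/100 = 0.02 A
  P_R2 = I_R2² × R2 = (0.02)² × 100 = 0.04 W
Part 4:
  Power in each resistor, P = (ΔV)²/R:
    P_R1 = (12 - 2)²/500 = 0.2 W
    P_R2 = (2 - 0)²/100 = 0.04 W
  P_total = P_R1 + P_R2 = 0.24 W

Final answers:
1. V_1 = 2 V
2. I_R1 = 0.02 A
3. P_R2 = 0.04 W
4. P_total = 0.24 W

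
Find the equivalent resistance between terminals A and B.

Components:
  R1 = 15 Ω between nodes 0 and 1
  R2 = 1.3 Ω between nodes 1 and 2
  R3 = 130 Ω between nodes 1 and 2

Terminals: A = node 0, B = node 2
Reduce the network between node 0 (A) and node 2 (B) by series/parallel combination:
  Rp1 = R2 ‖ R3 (parallel, both between nodes 1 and 2) = 1/(1/1.3 + 1/130) = 1.287 Ω
  Rs1 = R1 + Rp1 (series, joined only at node 1) = 15 + 1.287 = 16.29 Ω
R_eq = 16.29 Ω

Final answer: 16.29 Ω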